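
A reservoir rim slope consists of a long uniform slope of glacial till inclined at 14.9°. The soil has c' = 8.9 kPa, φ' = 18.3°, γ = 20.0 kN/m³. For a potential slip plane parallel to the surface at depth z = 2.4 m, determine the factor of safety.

For an infinite slope with a slip plane parallel to the surface (no pore pressure): FS = [c' + γz cos²β tanφ'] / [γz sinβ cosβ].
γz = 20.0·2.4 = 48.00 kN/m²
Numerator = 8.9 + 48.00·cos²14.9°·tan18.3° = 8.9 + 48.00·0.9339·0.3307 = 23.725 kPa
Denominator = 48.00·sin14.9°·cos14.9° = 48.00·0.2571·0.9664 = 11.927 kPa
FS = 23.725 / 11.927 = 1.989

FS = 1.99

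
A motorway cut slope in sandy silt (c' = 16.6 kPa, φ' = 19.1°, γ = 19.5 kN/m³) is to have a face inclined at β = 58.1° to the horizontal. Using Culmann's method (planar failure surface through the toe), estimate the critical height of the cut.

H_c = 12.26 m

Culmann's analysis gives the critical failure plane at α_cr = (β + φ')/2 = (58.1 + 19.1)/2 = 38.6°, and the critical height
H_c = (4c'/γ) · sinβ cosφ' / [1 − cos(β − φ')]
    = (4·16.6/19.5) · sin58.1°·cos19.1° / [1 − cos(39.0°)]
    = 3.405 · 0.8490·0.9449 / [1 − 0.7771]
    = 3.405 · 0.8022 / 0.2229
    = 12.26 m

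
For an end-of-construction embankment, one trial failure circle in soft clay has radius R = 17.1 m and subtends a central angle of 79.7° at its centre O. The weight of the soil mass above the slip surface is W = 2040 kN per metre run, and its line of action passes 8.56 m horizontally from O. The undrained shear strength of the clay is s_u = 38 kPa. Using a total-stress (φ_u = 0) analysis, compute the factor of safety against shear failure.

Taking moments about the centre O, the resisting moment is provided by the undrained shear strength acting along the arc:
Arc length L_a = R·θ = 17.1·(79.7°·π/180) = 17.1·1.3910 = 23.79 m
M_R = s_u·L_a·R = 38·23.79·17.1 = 15456.5 kN·m/m
M_D = W·d = 2040·8.56 = 17462.4 kN·m/m
FS = M_R / M_D = 15456.5 / 17462.4 = 0.885

FS = 0.89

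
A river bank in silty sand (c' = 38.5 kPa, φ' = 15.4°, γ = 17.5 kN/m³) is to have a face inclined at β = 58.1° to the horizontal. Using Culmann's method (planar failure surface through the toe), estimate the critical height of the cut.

Culmann's analysis gives the critical failure plane at α_cr = (β + φ')/2 = (58.1 + 15.4)/2 = 36.8°, and the critical height
H_c = (4c'/γ) · sinβ cosφ' / [1 − cos(β − φ')]
    = (4·38.5/17.5) · sin58.1°·cos15.4° / [1 − cos(42.7°)]
    = 8.800 · 0.8490·0.9641 / [1 − 0.7349]
    = 8.800 · 0.8185 / 0.2651
    = 27.17 m

H_c = 27.17 m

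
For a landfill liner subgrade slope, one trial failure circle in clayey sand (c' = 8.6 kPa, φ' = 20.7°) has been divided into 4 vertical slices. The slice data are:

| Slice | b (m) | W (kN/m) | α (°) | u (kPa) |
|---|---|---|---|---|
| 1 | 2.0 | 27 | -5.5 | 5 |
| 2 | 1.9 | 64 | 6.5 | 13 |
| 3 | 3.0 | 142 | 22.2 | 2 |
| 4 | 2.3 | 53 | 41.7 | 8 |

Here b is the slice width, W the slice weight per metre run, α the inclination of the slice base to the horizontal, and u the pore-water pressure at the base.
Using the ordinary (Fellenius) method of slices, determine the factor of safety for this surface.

FS = 1.73

Ordinary method of slices: FS = Σ[c'·Δl_i + (W_i cosα_i − u_i·Δl_i)·tanφ'] / Σ W_i sinα_i, with Δl_i = b_i / cosα_i.
Slice 1: Δl = 2.0/cos(-5.5°) = 2.009 m; N'_1 = 27·cos(-5.5°) − 5·2.009 = 16.8; c'Δl = 17.28; W sinα = -2.6
Slice 2: Δl = 1.9/cos6.5° = 1.912 m; N'_2 = 64·cos6.5° − 13·1.912 = 38.7; c'Δl = 16.45; W sinα = 7.2
Slice 3: Δl = 3.0/cos22.2° = 3.240 m; N'_3 = 142·cos22.2° − 2·3.240 = 125.0; c'Δl = 27.87; W sinα = 53.7
Slice 4: Δl = 2.3/cos41.7° = 3.080 m; N'_4 = 53·cos41.7° − 8·3.080 = 14.9; c'Δl = 26.49; W sinα = 35.3
Σc'Δl = 88.1 kN/m; ΣN' = 195.5 kN/m; ΣW sinα = 93.6 kN/m
Resisting = 88.1 + 195.5·tan20.7° = 88.1 + 73.9 = 161.9 kN/m
FS = 161.9 / 93.6 = 1.731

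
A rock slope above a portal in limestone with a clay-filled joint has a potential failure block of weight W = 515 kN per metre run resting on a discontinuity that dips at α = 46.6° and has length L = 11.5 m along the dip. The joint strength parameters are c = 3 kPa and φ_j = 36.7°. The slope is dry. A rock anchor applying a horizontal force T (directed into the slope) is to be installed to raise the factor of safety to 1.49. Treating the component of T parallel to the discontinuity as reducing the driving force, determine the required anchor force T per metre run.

T = 166 kN/m

Resolving forces along and normal to the sliding plane, with the horizontal anchor force T adding T·sinα to the effective normal force and T·cosα acting up the plane against the driving force:
FS = [cL + (W cosα + T sinα) tanφ_j] / [W sinα − T cosα]
Without the anchor: N' = 353.9 kN/m, driving T_d = 374.2 kN/m, resisting R = 3·11.5 + 353.9·tan36.7° = 298.3 kN/m, FS = 0.80.
Setting FS = 1.49 and solving for T:
1.49·(374.2 − T cos46.6°) = 298.3 + T sin46.6°·tan36.7°
T·(sin46.6°·tan36.7° + 1.49·cos46.6°) = 1.49·374.2 − 298.3
T·(0.7266·0.7454 + 1.49·0.6871) = 557.5 − 298.3 = 259.3
T·1.5653 = 259.3
T = 165.6 kN/m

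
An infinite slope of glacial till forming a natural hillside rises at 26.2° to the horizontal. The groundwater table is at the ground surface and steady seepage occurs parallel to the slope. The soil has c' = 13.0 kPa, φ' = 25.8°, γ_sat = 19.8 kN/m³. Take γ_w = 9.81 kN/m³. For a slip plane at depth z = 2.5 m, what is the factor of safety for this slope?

With seepage parallel to the slope and the water table at the surface, the effective normal stress on the slip plane uses the buoyant unit weight γ' = γ_sat − γ_w while the driving shear stress uses γ_sat:
FS = [c' + γ' z cos²β tanφ'] / [γ_sat z sinβ cosβ]
γ' = 19.8 − 9.81 = 9.99 kN/m³
Numerator = 13.0 + 9.99·2.5·cos²26.2°·tan25.8° = 13.0 + 9.99·2.5·0.8051·0.4834 = 22.720 kPa
Denominator = 19.8·2.5·sin26.2°·cos26.2° = 19.8·2.5·0.4415·0.8973 = 19.609 kPa
FS = 22.720 / 19.609 = 1.159

FS = 1.16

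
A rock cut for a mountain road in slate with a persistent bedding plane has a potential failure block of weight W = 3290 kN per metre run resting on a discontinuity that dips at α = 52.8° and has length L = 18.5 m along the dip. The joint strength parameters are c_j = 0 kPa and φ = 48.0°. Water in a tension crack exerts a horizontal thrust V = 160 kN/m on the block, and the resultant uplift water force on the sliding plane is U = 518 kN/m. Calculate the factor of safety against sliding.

FS = 0.55

Resolving the block weight along and normal to the plane and applying the Mohr–Coulomb strength on the joint:
N' = W cosα − U − V sinα = 3290·cos52.8° − 518 − 160·sin52.8° = 1343.7 kN/m
Driving force T = W sinα + V cosα = 3290·sin52.8° + 160·cos52.8° = 2717.3 kN/m
Resisting force R = c_j·L + N'·tanφ = 0·18.5 + 1343.7·tan48.0° = 0.0 + 1492.3 = 1492.3 kN/m
FS = R / T = 1492.3 / 2717.3 = 0.549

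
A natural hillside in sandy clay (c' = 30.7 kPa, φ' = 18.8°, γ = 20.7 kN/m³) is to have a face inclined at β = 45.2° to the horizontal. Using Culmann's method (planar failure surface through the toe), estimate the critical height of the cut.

Culmann's analysis gives the critical failure plane at α_cr = (β + φ')/2 = (45.2 + 18.8)/2 = 32.0°, and the critical height
H_c = (4c'/γ) · sinβ cosφ' / [1 − cos(β − φ')]
    = (4·30.7/20.7) · sin45.2°·cos18.8° / [1 − cos(26.4°)]
    = 5.932 · 0.7096·0.9466 / [1 − 0.8957]
    = 5.932 · 0.6717 / 0.1043
    = 38.21 m

H_c = 38.21 m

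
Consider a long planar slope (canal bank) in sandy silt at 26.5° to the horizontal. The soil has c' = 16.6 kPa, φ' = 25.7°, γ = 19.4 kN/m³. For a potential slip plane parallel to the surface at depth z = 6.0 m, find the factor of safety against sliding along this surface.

FS = 1.32

For an infinite slope with a slip plane parallel to the surface (no pore pressure): FS = [c' + γz cos²β tanφ'] / [γz sinβ cosβ].
γz = 19.4·6.0 = 116.40 kN/m²
Numerator = 16.6 + 116.40·cos²26.5°·tan25.7° = 16.6 + 116.40·0.8009·0.4813 = 61.466 kPa
Denominator = 116.40·sin26.5°·cos26.5° = 116.40·0.4462·0.8949 = 46.481 kPa
FS = 61.466 / 46.481 = 1.322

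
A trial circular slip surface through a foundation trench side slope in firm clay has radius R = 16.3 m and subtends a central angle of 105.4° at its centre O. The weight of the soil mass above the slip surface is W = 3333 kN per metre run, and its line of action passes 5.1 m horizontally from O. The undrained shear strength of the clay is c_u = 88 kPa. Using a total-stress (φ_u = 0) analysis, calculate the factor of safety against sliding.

FS = 2.53

Taking moments about the centre O, the resisting moment is provided by the undrained shear strength acting along the arc:
Arc length L_a = R·θ = 16.3·(105.4°·π/180) = 16.3·1.8396 = 29.99 m
M_R = c_u·L_a·R = 88·29.99·16.3 = 43010.6 kN·m/m
M_D = W·d = 3333·5.1 = 16998.3 kN·m/m
FS = M_R / M_D = 43010.6 / 16998.3 = 2.530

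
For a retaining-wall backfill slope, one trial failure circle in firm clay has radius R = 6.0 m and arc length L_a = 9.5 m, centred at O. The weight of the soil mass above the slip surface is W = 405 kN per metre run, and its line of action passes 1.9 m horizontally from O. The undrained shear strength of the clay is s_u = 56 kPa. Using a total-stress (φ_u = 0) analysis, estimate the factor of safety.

Taking moments about the centre O, the resisting moment is provided by the undrained shear strength acting along the arc:
M_R = s_u·L_a·R = 56·9.50·6.0 = 3192.0 kN·m/m
M_D = W·d = 405·1.9 = 769.5 kN·m/m
FS = M_R / M_D = 3192.0 / 769.5 = 4.148

FS = 4.15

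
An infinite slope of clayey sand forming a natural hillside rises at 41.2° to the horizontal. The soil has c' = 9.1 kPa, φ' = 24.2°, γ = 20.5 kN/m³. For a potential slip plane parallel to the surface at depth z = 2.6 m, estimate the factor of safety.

For an infinite slope with a slip plane parallel to the surface (no pore pressure): FS = [c' + γz cos²β tanφ'] / [γz sinβ cosβ].
γz = 20.5·2.6 = 53.30 kN/m²
Numerator = 9.1 + 53.30·cos²41.2°·tan24.2° = 9.1 + 53.30·0.5661·0.4494 = 22.661 kPa
Denominator = 53.30·sin41.2°·cos41.2° = 53.30·0.6587·0.7524 = 26.416 kPa
FS = 22.661 / 26.416 = 0.858

FS = 0.86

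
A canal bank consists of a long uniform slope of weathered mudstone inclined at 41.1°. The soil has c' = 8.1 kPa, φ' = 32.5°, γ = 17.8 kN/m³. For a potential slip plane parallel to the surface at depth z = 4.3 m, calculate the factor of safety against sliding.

For an infinite slope with a slip plane parallel to the surface (no pore pressure): FS = [c' + γz cos²β tanφ'] / [γz sinβ cosβ].
γz = 17.8·4.3 = 76.54 kN/m²
Numerator = 8.1 + 76.54·cos²41.1°·tan32.5° = 8.1 + 76.54·0.5679·0.6371 = 35.790 kPa
Denominator = 76.54·sin41.1°·cos41.1° = 76.54·0.6574·0.7536 = 37.916 kPa
FS = 35.790 / 37.916 = 0.944

FS = 0.94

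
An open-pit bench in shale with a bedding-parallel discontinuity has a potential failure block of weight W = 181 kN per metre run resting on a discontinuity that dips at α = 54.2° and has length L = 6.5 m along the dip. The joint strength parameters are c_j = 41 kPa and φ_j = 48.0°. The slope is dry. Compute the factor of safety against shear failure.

FS = 2.62

Resolving the block weight along and normal to the plane and applying the Mohr–Coulomb strength on the joint:
N' = W cosα = 181·cos54.2° = 105.9 kN/m
Driving force T = W sinα = 181·sin54.2° = 146.8 kN/m
Resisting force R = c_j·L + N'·tanφ_j = 41·6.5 + 105.9·tan48.0° = 266.5 + 117.6 = 384.1 kN/m
FS = R / T = 384.1 / 146.8 = 2.616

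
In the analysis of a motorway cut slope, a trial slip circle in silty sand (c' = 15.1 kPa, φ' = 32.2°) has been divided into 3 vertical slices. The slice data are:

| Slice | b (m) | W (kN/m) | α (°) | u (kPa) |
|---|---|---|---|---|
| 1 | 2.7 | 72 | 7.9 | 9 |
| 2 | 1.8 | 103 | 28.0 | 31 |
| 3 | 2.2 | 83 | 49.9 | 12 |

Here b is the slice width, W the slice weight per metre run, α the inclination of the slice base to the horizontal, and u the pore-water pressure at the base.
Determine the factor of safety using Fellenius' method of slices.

FS = 1.46

Ordinary method of slices: FS = Σ[c'·Δl_i + (W_i cosα_i − u_i·Δl_i)·tanφ'] / Σ W_i sinα_i, with Δl_i = b_i / cosα_i.
Slice 1: Δl = 2.7/cos7.9° = 2.726 m; N'_1 = 72·cos7.9° − 9·2.726 = 46.8; c'Δl = 41.16; W sinα = 9.9
Slice 2: Δl = 1.8/cos28.0° = 2.039 m; N'_2 = 103·cos28.0° − 31·2.039 = 27.7; c'Δl = 30.78; W sinα = 48.4
Slice 3: Δl = 2.2/cos49.9° = 3.415 m; N'_3 = 83·cos49.9° − 12·3.415 = 12.5; c'Δl = 51.57; W sinα = 63.5
Σc'Δl = 123.5 kN/m; ΣN' = 87.0 kN/m; ΣW sinα = 121.7 kN/m
Resisting = 123.5 + 87.0·tan32.2° = 123.5 + 54.8 = 178.3 kN/m
FS = 178.3 / 121.7 = 1.465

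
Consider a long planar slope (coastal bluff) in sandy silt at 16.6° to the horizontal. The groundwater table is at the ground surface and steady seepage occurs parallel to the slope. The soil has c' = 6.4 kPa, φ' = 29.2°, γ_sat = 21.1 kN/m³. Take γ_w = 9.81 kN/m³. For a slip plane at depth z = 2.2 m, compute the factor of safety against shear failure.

With seepage parallel to the slope and the water table at the surface, the effective normal stress on the slip plane uses the buoyant unit weight γ' = γ_sat − γ_w while the driving shear stress uses γ_sat:
FS = [c' + γ' z cos²β tanφ'] / [γ_sat z sinβ cosβ]
γ' = 21.1 − 9.81 = 11.29 kN/m³
Numerator = 6.4 + 11.29·2.2·cos²16.6°·tan29.2° = 6.4 + 11.29·2.2·0.9184·0.5589 = 19.149 kPa
Denominator = 21.1·2.2·sin16.6°·cos16.6° = 21.1·2.2·0.2857·0.9583 = 12.709 kPa
FS = 19.149 / 12.709 = 1.507

FS = 1.51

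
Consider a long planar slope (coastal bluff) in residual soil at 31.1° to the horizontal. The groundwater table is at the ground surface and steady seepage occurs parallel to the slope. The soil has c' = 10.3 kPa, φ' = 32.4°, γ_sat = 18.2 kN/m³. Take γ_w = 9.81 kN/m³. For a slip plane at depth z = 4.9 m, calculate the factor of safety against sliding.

With seepage parallel to the slope and the water table at the surface, the effective normal stress on the slip plane uses the buoyant unit weight γ' = γ_sat − γ_w while the driving shear stress uses γ_sat:
FS = [c' + γ' z cos²β tanφ'] / [γ_sat z sinβ cosβ]
γ' = 18.2 − 9.81 = 8.39 kN/m³
Numerator = 10.3 + 8.39·4.9·cos²31.1°·tan32.4° = 10.3 + 8.39·4.9·0.7332·0.6346 = 29.429 kPa
Denominator = 18.2·4.9·sin31.1°·cos31.1° = 18.2·4.9·0.5165·0.8563 = 39.443 kPa
FS = 29.429 / 39.443 = 0.746

FS = 0.75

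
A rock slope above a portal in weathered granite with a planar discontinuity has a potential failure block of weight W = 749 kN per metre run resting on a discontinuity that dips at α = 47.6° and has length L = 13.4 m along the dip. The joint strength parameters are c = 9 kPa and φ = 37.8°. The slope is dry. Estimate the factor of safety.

FS = 0.93

Resolving the block weight along and normal to the plane and applying the Mohr–Coulomb strength on the joint:
N' = W cosα = 749·cos47.6° = 505.1 kN/m
Driving force T = W sinα = 749·sin47.6° = 553.1 kN/m
Resisting force R = c·L + N'·tanφ = 9·13.4 + 505.1·tan37.8° = 120.6 + 391.8 = 512.4 kN/m
FS = R / T = 512.4 / 553.1 = 0.926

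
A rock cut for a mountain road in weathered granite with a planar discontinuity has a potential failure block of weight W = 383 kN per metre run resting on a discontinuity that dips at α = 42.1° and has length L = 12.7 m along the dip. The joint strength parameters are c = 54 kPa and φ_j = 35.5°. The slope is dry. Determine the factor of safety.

Resolving the block weight along and normal to the plane and applying the Mohr–Coulomb strength on the joint:
N' = W cosα = 383·cos42.1° = 284.2 kN/m
Driving force T = W sinα = 383·sin42.1° = 256.8 kN/m
Resisting force R = c·L + N'·tanφ_j = 54·12.7 + 284.2·tan35.5° = 685.8 + 202.7 = 888.5 kN/m
FS = R / T = 888.5 / 256.8 = 3.460

FS = 3.46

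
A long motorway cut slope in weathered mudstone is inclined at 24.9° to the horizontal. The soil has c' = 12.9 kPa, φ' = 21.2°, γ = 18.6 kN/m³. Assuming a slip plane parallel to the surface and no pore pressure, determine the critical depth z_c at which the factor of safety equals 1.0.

Setting FS = 1.00 in FS = [c' + γz cos²β tanφ'] / [γz sinβ cosβ] and solving for z:
z = c' / [γ cosβ (FS·sinβ − cosβ·tanφ')]
  = 12.9 / [18.6·cos24.9°·(1.00·sin24.9° − cos24.9°·tan21.2°)]
  = 12.9 / [18.6·0.9070·(1.00·0.4210 − 0.9070·0.3879)]
  = 12.9 / 1.1678 = 11.047 m

z_c = 11.05 m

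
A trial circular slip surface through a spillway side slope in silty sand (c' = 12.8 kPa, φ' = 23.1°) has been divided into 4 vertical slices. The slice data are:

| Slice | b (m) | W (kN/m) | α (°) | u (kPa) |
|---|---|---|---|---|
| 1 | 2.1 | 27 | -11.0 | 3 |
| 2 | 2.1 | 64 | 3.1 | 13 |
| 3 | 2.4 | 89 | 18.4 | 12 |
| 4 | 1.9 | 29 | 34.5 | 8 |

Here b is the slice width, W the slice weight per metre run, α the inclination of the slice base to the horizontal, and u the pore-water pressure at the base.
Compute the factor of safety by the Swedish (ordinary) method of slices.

Ordinary method of slices: FS = Σ[c'·Δl_i + (W_i cosα_i − u_i·Δl_i)·tanφ'] / Σ W_i sinα_i, with Δl_i = b_i / cosα_i.
Slice 1: Δl = 2.1/cos(-11.0°) = 2.139 m; N'_1 = 27·cos(-11.0°) − 3·2.139 = 20.1; c'Δl = 27.38; W sinα = -5.2
Slice 2: Δl = 2.1/cos3.1° = 2.103 m; N'_2 = 64·cos3.1° − 13·2.103 = 36.6; c'Δl = 26.92; W sinα = 3.5
Slice 3: Δl = 2.4/cos18.4° = 2.529 m; N'_3 = 89·cos18.4° − 12·2.529 = 54.1; c'Δl = 32.38; W sinα = 28.1
Slice 4: Δl = 1.9/cos34.5° = 2.305 m; N'_4 = 29·cos34.5° − 8·2.305 = 5.5; c'Δl = 29.51; W sinα = 16.4
Σc'Δl = 116.2 kN/m; ΣN' = 116.2 kN/m; ΣW sinα = 42.8 kN/m
Resisting = 116.2 + 116.2·tan23.1° = 116.2 + 49.6 = 165.8 kN/m
FS = 165.8 / 42.8 = 3.870

FS = 3.87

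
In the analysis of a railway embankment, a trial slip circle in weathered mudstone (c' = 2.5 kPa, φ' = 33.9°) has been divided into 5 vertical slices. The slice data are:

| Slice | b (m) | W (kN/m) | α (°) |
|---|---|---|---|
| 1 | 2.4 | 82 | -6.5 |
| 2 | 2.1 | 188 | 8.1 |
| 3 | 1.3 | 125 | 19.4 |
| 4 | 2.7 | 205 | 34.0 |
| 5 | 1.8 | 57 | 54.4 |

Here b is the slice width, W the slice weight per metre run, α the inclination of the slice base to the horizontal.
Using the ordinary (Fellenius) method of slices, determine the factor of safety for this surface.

Ordinary method of slices: FS = Σ[c'·Δl_i + (W_i cosα_i)·tanφ'] / Σ W_i sinα_i, with Δl_i = b_i / cosα_i.
Slice 1: Δl = 2.4/cos(-6.5°) = 2.416 m; N'_1 = 82·cos(-6.5°) = 81.5; c'Δl = 6.04; W sinα = -9.3
Slice 2: Δl = 2.1/cos8.1° = 2.121 m; N'_2 = 188·cos8.1° = 186.1; c'Δl = 5.30; W sinα = 26.5
Slice 3: Δl = 1.3/cos19.4° = 1.378 m; N'_3 = 125·cos19.4° = 117.9; c'Δl = 3.45; W sinα = 41.5
Slice 4: Δl = 2.7/cos34.0° = 3.257 m; N'_4 = 205·cos34.0° = 170.0; c'Δl = 8.14; W sinα = 114.6
Slice 5: Δl = 1.8/cos54.4° = 3.092 m; N'_5 = 57·cos54.4° = 33.2; c'Δl = 7.73; W sinα = 46.3
Σc'Δl = 30.7 kN/m; ΣN' = 588.6 kN/m; ΣW sinα = 219.7 kN/m
Resisting = 30.7 + 588.6·tan33.9° = 30.7 + 395.5 = 426.2 kN/m
FS = 426.2 / 219.7 = 1.940

FS = 1.94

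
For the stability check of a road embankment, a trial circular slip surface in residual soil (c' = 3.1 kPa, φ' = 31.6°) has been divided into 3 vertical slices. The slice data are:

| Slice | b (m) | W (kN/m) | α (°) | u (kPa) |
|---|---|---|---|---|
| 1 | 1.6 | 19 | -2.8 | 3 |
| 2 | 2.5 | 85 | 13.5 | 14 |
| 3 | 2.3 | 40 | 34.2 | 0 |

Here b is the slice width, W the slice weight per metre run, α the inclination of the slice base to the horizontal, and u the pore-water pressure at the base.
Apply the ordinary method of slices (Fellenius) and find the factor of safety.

Ordinary method of slices: FS = Σ[c'·Δl_i + (W_i cosα_i − u_i·Δl_i)·tanφ'] / Σ W_i sinα_i, with Δl_i = b_i / cosα_i.
Slice 1: Δl = 1.6/cos(-2.8°) = 1.602 m; N'_1 = 19·cos(-2.8°) − 3·1.602 = 14.2; c'Δl = 4.97; W sinα = -0.9
Slice 2: Δl = 2.5/cos13.5° = 2.571 m; N'_2 = 85·cos13.5° − 14·2.571 = 46.7; c'Δl = 7.97; W sinα = 19.8
Slice 3: Δl = 2.3/cos34.2° = 2.781 m; N'_3 = 40·cos34.2° − 0·2.781 = 33.1; c'Δl = 8.62; W sinα = 22.5
Σc'Δl = 21.6 kN/m; ΣN' = 93.9 kN/m; ΣW sinα = 41.4 kN/m
Resisting = 21.6 + 93.9·tan31.6° = 21.6 + 57.8 = 79.3 kN/m
FS = 79.3 / 41.4 = 1.916

FS = 1.92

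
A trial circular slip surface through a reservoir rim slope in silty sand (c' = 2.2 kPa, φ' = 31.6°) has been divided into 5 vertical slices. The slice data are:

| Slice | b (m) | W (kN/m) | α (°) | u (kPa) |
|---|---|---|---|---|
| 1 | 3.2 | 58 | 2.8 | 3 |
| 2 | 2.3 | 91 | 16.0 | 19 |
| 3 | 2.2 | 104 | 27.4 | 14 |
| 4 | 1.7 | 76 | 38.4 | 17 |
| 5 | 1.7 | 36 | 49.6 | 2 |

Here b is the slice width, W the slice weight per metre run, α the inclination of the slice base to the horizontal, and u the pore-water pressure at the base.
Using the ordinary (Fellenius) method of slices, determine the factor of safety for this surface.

Ordinary method of slices: FS = Σ[c'·Δl_i + (W_i cosα_i − u_i·Δl_i)·tanφ'] / Σ W_i sinα_i, with Δl_i = b_i / cosα_i.
Slice 1: Δl = 3.2/cos2.8° = 3.204 m; N'_1 = 58·cos2.8° − 3·3.204 = 48.3; c'Δl = 7.05; W sinα = 2.8
Slice 2: Δl = 2.3/cos16.0° = 2.393 m; N'_2 = 91·cos16.0° − 19·2.393 = 42.0; c'Δl = 5.26; W sinα = 25.1
Slice 3: Δl = 2.2/cos27.4° = 2.478 m; N'_3 = 104·cos27.4° − 14·2.478 = 57.6; c'Δl = 5.45; W sinα = 47.9
Slice 4: Δl = 1.7/cos38.4° = 2.169 m; N'_4 = 76·cos38.4° − 17·2.169 = 22.7; c'Δl = 4.77; W sinα = 47.2
Slice 5: Δl = 1.7/cos49.6° = 2.623 m; N'_5 = 36·cos49.6° − 2·2.623 = 18.1; c'Δl = 5.77; W sinα = 27.4
Σc'Δl = 28.3 kN/m; ΣN' = 188.7 kN/m; ΣW sinα = 150.4 kN/m
Resisting = 28.3 + 188.7·tan31.6° = 28.3 + 116.1 = 144.4 kN/m
FS = 144.4 / 150.4 = 0.960

FS = 0.96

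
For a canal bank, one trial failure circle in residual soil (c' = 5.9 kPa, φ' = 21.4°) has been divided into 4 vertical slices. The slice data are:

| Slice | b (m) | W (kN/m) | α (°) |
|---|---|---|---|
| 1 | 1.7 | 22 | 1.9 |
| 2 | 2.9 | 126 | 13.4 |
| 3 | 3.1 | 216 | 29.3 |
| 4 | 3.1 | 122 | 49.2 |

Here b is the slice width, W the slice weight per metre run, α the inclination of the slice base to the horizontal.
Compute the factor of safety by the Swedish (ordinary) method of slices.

FS = 1.05

Ordinary method of slices: FS = Σ[c'·Δl_i + (W_i cosα_i)·tanφ'] / Σ W_i sinα_i, with Δl_i = b_i / cosα_i.
Slice 1: Δl = 1.7/cos1.9° = 1.701 m; N'_1 = 22·cos1.9° = 22.0; c'Δl = 10.04; W sinα = 0.7
Slice 2: Δl = 2.9/cos13.4° = 2.981 m; N'_2 = 126·cos13.4° = 122.6; c'Δl = 17.59; W sinα = 29.2
Slice 3: Δl = 3.1/cos29.3° = 3.555 m; N'_3 = 216·cos29.3° = 188.4; c'Δl = 20.97; W sinα = 105.7
Slice 4: Δl = 3.1/cos49.2° = 4.744 m; N'_4 = 122·cos49.2° = 79.7; c'Δl = 27.99; W sinα = 92.4
Σc'Δl = 76.6 kN/m; ΣN' = 412.6 kN/m; ΣW sinα = 228.0 kN/m
Resisting = 76.6 + 412.6·tan21.4° = 76.6 + 161.7 = 238.3 kN/m
FS = 238.3 / 228.0 = 1.045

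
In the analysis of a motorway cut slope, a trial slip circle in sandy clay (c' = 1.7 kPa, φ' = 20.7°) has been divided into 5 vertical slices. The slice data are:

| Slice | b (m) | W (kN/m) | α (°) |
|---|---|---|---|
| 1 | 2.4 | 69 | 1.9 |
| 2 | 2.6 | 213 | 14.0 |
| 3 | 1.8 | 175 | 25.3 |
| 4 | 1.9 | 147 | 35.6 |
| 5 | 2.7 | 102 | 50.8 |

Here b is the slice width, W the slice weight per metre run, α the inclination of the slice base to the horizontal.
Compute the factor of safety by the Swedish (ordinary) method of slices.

FS = 0.88

Ordinary method of slices: FS = Σ[c'·Δl_i + (W_i cosα_i)·tanφ'] / Σ W_i sinα_i, with Δl_i = b_i / cosα_i.
Slice 1: Δl = 2.4/cos1.9° = 2.401 m; N'_1 = 69·cos1.9° = 69.0; c'Δl = 4.08; W sinα = 2.3
Slice 2: Δl = 2.6/cos14.0° = 2.680 m; N'_2 = 213·cos14.0° = 206.7; c'Δl = 4.56; W sinα = 51.5
Slice 3: Δl = 1.8/cos25.3° = 1.991 m; N'_3 = 175·cos25.3° = 158.2; c'Δl = 3.38; W sinα = 74.8
Slice 4: Δl = 1.9/cos35.6° = 2.337 m; N'_4 = 147·cos35.6° = 119.5; c'Δl = 3.97; W sinα = 85.6
Slice 5: Δl = 2.7/cos50.8° = 4.272 m; N'_5 = 102·cos50.8° = 64.5; c'Δl = 7.26; W sinα = 79.0
Σc'Δl = 23.3 kN/m; ΣN' = 617.8 kN/m; ΣW sinα = 293.2 kN/m
Resisting = 23.3 + 617.8·tan20.7° = 23.3 + 233.5 = 256.7 kN/m
FS = 256.7 / 293.2 = 0.876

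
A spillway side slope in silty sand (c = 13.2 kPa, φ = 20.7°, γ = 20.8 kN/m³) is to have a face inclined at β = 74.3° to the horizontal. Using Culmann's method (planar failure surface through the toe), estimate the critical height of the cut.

H_c = 5.62 m

Culmann's analysis gives the critical failure plane at α_cr = (β + φ)/2 = (74.3 + 20.7)/2 = 47.5°, and the critical height
H_c = (4c/γ) · sinβ cosφ / [1 − cos(β − φ)]
    = (4·13.2/20.8) · sin74.3°·cos20.7° / [1 − cos(53.6°)]
    = 2.538 · 0.9627·0.9354 / [1 − 0.5934]
    = 2.538 · 0.9005 / 0.4066
    = 5.62 m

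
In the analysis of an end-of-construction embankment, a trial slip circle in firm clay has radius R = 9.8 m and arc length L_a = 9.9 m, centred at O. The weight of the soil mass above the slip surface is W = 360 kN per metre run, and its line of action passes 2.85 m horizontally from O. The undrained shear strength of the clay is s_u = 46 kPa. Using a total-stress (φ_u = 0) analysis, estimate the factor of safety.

Taking moments about the centre O, the resisting moment is provided by the undrained shear strength acting along the arc:
M_R = s_u·L_a·R = 46·9.90·9.8 = 4462.9 kN·m/m
M_D = W·d = 360·2.85 = 1026.0 kN·m/m
FS = M_R / M_D = 4462.9 / 1026.0 = 4.350

FS = 4.35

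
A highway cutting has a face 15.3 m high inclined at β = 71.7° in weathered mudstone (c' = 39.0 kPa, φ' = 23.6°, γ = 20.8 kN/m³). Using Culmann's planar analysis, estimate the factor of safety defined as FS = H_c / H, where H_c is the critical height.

H_c = (4c'/γ) · sinβ cosφ' / [1 − cos(β − φ')]
    = (4·39.0/20.8) · sin71.7°·cos23.6° / [1 − cos48.1°]
    = 7.500 · 0.8700 / 0.3322 = 19.64 m
FS = H_c / H = 19.64 / 15.3 = 1.284

FS = 1.28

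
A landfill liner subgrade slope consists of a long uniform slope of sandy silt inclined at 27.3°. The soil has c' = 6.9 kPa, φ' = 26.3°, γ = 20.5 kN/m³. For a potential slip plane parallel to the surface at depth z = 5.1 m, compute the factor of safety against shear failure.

For an infinite slope with a slip plane parallel to the surface (no pore pressure): FS = [c' + γz cos²β tanφ'] / [γz sinβ cosβ].
γz = 20.5·5.1 = 104.55 kN/m²
Numerator = 6.9 + 104.55·cos²27.3°·tan26.3° = 6.9 + 104.55·0.7896·0.4942 = 47.702 kPa
Denominator = 104.55·sin27.3°·cos27.3° = 104.55·0.4586·0.8886 = 42.611 kPa
FS = 47.702 / 42.611 = 1.119

FS = 1.12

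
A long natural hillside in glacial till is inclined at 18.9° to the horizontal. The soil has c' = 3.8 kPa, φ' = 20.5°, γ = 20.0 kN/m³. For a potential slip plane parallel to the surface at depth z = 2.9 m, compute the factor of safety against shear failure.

FS = 1.31

For an infinite slope with a slip plane parallel to the surface (no pore pressure): FS = [c' + γz cos²β tanφ'] / [γz sinβ cosβ].
γz = 20.0·2.9 = 58.00 kN/m²
Numerator = 3.8 + 58.00·cos²18.9°·tan20.5° = 3.8 + 58.00·0.8951·0.3739 = 23.210 kPa
Denominator = 58.00·sin18.9°·cos18.9° = 58.00·0.3239·0.9461 = 17.774 kPa
FS = 23.210 / 17.774 = 1.306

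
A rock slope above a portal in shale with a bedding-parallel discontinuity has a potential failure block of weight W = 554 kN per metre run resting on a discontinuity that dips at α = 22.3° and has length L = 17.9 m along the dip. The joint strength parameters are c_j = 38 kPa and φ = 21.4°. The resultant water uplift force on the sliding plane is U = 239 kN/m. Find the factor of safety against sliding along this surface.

FS = 3.75

Resolving the block weight along and normal to the plane and applying the Mohr–Coulomb strength on the joint:
N' = W cosα − U = 554·cos22.3° − 239 = 273.6 kN/m
Driving force T = W sinα = 554·sin22.3° = 210.2 kN/m
Resisting force R = c_j·L + N'·tanφ = 38·17.9 + 273.6·tan21.4° = 680.2 + 107.2 = 787.4 kN/m
FS = R / T = 787.4 / 210.2 = 3.746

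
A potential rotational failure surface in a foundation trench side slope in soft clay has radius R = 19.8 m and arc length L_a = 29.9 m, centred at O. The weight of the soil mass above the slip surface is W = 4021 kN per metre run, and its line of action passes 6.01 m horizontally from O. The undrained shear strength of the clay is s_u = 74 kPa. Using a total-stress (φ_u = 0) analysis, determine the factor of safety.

Taking moments about the centre O, the resisting moment is provided by the undrained shear strength acting along the arc:
M_R = s_u·L_a·R = 74·29.90·19.8 = 43809.5 kN·m/m
M_D = W·d = 4021·6.01 = 24166.2 kN·m/m
FS = M_R / M_D = 43809.5 / 24166.2 = 1.813

FS = 1.81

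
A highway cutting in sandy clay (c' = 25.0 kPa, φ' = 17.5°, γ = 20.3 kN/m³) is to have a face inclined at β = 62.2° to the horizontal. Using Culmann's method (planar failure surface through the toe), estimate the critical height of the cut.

Culmann's analysis gives the critical failure plane at α_cr = (β + φ')/2 = (62.2 + 17.5)/2 = 39.9°, and the critical height
H_c = (4c'/γ) · sinβ cosφ' / [1 − cos(β − φ')]
    = (4·25.0/20.3) · sin62.2°·cos17.5° / [1 − cos(44.7°)]
    = 4.926 · 0.8846·0.9537 / [1 − 0.7108]
    = 4.926 · 0.8436 / 0.2892
    = 14.37 m

H_c = 14.37 m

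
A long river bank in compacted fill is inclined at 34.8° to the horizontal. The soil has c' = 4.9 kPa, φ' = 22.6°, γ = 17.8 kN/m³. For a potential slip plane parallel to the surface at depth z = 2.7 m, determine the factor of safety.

For an infinite slope with a slip plane parallel to the surface (no pore pressure): FS = [c' + γz cos²β tanφ'] / [γz sinβ cosβ].
γz = 17.8·2.7 = 48.06 kN/m²
Numerator = 4.9 + 48.06·cos²34.8°·tan22.6° = 4.9 + 48.06·0.6743·0.4163 = 18.389 kPa
Denominator = 48.06·sin34.8°·cos34.8° = 48.06·0.5707·0.8211 = 22.523 kPa
FS = 18.389 / 22.523 = 0.816

FS = 0.82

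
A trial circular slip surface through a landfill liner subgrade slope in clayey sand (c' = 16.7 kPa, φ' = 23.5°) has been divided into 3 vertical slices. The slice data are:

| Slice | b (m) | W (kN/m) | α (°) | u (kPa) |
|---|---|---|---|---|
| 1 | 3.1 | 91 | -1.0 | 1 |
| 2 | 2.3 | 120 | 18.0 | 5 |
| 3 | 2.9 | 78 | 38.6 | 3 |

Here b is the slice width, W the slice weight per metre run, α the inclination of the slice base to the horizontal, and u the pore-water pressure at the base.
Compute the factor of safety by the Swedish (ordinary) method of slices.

Ordinary method of slices: FS = Σ[c'·Δl_i + (W_i cosα_i − u_i·Δl_i)·tanφ'] / Σ W_i sinα_i, with Δl_i = b_i / cosα_i.
Slice 1: Δl = 3.1/cos(-1.0°) = 3.100 m; N'_1 = 91·cos(-1.0°) − 1·3.100 = 87.9; c'Δl = 51.78; W sinα = -1.6
Slice 2: Δl = 2.3/cos18.0° = 2.418 m; N'_2 = 120·cos18.0° − 5·2.418 = 102.0; c'Δl = 40.39; W sinα = 37.1
Slice 3: Δl = 2.9/cos38.6° = 3.711 m; N'_3 = 78·cos38.6° − 3·3.711 = 49.8; c'Δl = 61.97; W sinα = 48.7
Σc'Δl = 154.1 kN/m; ΣN' = 239.7 kN/m; ΣW sinα = 84.2 kN/m
Resisting = 154.1 + 239.7·tan23.5° = 154.1 + 104.2 = 258.4 kN/m
FS = 258.4 / 84.2 = 3.070

FS = 3.07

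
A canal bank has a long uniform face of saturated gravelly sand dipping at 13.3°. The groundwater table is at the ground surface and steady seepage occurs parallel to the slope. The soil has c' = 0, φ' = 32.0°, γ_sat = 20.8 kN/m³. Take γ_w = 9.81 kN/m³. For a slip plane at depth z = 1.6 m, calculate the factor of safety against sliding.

FS = 1.40

With seepage parallel to the slope and the water table at the surface, the effective normal stress on the slip plane uses the buoyant unit weight γ' = γ_sat − γ_w while the driving shear stress uses γ_sat:
FS = [c' + γ' z cos²β tanφ'] / [γ_sat z sinβ cosβ]
(For c' = 0 this reduces to FS = (γ'/γ_sat)·tanφ'/tanβ.)
γ' = 20.8 − 9.81 = 10.99 kN/m³
Numerator = 0.0 + 10.99·1.6·cos²13.3°·tan32.0° = 0.0 + 10.99·1.6·0.9471·0.6249 = 10.406 kPa
Denominator = 20.8·1.6·sin13.3°·cos13.3° = 20.8·1.6·0.2300·0.9732 = 7.451 kPa
FS = 10.406 / 7.451 = 1.397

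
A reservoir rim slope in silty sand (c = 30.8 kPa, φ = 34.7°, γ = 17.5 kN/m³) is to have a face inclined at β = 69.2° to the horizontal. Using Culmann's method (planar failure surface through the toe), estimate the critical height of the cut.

Culmann's analysis gives the critical failure plane at α_cr = (β + φ)/2 = (69.2 + 34.7)/2 = 52.0°, and the critical height
H_c = (4c/γ) · sinβ cosφ / [1 − cos(β − φ)]
    = (4·30.8/17.5) · sin69.2°·cos34.7° / [1 − cos(34.5°)]
    = 7.040 · 0.9348·0.8221 / [1 − 0.8241]
    = 7.040 · 0.7686 / 0.1759
    = 30.76 m

H_c = 30.76 m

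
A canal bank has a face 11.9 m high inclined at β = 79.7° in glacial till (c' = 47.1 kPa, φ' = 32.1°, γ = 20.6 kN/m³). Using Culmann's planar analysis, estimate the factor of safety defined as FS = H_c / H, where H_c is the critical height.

H_c = (4c'/γ) · sinβ cosφ' / [1 − cos(β − φ')]
    = (4·47.1/20.6) · sin79.7°·cos32.1° / [1 − cos47.6°]
    = 9.146 · 0.8335 / 0.3257 = 23.40 m
FS = H_c / H = 23.40 / 11.9 = 1.967

FS = 1.97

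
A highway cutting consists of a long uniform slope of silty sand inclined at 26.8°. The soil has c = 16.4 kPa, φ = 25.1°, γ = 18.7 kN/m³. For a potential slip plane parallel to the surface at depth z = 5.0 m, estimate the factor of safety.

FS = 1.36

For an infinite slope with a slip plane parallel to the surface (no pore pressure): FS = [c + γz cos²β tanφ] / [γz sinβ cosβ].
γz = 18.7·5.0 = 93.50 kN/m²
Numerator = 16.4 + 93.50·cos²26.8°·tan25.1° = 16.4 + 93.50·0.7967·0.4684 = 51.295 kPa
Denominator = 93.50·sin26.8°·cos26.8° = 93.50·0.4509·0.8926 = 37.629 kPa
FS = 51.295 / 37.629 = 1.363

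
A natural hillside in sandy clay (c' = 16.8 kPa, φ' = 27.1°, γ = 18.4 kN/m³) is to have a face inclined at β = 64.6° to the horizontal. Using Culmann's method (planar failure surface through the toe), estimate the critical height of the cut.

H_c = 14.21 m

Culmann's analysis gives the critical failure plane at α_cr = (β + φ')/2 = (64.6 + 27.1)/2 = 45.8°, and the critical height
H_c = (4c'/γ) · sinβ cosφ' / [1 − cos(β − φ')]
    = (4·16.8/18.4) · sin64.6°·cos27.1° / [1 − cos(37.5°)]
    = 3.652 · 0.9033·0.8902 / [1 − 0.7934]
    = 3.652 · 0.8042 / 0.2066
    = 14.21 m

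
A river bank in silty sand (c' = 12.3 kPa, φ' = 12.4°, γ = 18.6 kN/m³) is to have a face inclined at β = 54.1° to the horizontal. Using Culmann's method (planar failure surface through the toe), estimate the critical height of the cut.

Culmann's analysis gives the critical failure plane at α_cr = (β + φ')/2 = (54.1 + 12.4)/2 = 33.2°, and the critical height
H_c = (4c'/γ) · sinβ cosφ' / [1 − cos(β − φ')]
    = (4·12.3/18.6) · sin54.1°·cos12.4° / [1 − cos(41.7°)]
    = 2.645 · 0.8100·0.9767 / [1 − 0.7466]
    = 2.645 · 0.7911 / 0.2534
    = 8.26 m

H_c = 8.26 m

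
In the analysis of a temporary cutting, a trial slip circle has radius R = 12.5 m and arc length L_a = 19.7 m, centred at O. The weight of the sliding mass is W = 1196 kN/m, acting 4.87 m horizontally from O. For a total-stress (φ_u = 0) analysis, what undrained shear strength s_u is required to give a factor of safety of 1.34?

s_u = 31.7 kPa

FS = s_u·L_a·R / (W·d), so s_u = FS·W·d / (L_a·R).
s_u = 1.34·1196·4.87 / (19.70·12.5) = 7804.9 / 246.25 = 31.69 kPa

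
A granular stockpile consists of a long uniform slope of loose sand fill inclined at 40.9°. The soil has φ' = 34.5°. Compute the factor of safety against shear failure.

For a dry cohesionless infinite slope the factor of safety is FS = tanφ' / tanβ.
FS = tan34.5° / tan40.9° = 0.6873 / 0.8662 = 0.793

FS = 0.79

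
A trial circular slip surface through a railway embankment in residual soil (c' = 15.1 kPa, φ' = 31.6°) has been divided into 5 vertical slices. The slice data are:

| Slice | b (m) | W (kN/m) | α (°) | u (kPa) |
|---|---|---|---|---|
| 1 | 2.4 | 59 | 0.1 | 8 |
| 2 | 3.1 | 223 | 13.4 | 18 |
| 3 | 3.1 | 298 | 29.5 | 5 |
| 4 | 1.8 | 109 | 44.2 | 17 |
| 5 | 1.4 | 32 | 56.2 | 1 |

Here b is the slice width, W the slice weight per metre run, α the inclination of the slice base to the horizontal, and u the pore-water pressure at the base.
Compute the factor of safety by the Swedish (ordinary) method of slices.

Ordinary method of slices: FS = Σ[c'·Δl_i + (W_i cosα_i − u_i·Δl_i)·tanφ'] / Σ W_i sinα_i, with Δl_i = b_i / cosα_i.
Slice 1: Δl = 2.4/cos0.1° = 2.400 m; N'_1 = 59·cos0.1° − 8·2.400 = 39.8; c'Δl = 36.24; W sinα = 0.1
Slice 2: Δl = 3.1/cos13.4° = 3.187 m; N'_2 = 223·cos13.4° − 18·3.187 = 159.6; c'Δl = 48.12; W sinα = 51.7
Slice 3: Δl = 3.1/cos29.5° = 3.562 m; N'_3 = 298·cos29.5° − 5·3.562 = 241.6; c'Δl = 53.78; W sinα = 146.7
Slice 4: Δl = 1.8/cos44.2° = 2.511 m; N'_4 = 109·cos44.2° − 17·2.511 = 35.5; c'Δl = 37.91; W sinα = 76.0
Slice 5: Δl = 1.4/cos56.2° = 2.517 m; N'_5 = 32·cos56.2° − 1·2.517 = 15.3; c'Δl = 38.00; W sinα = 26.6
Σc'Δl = 214.1 kN/m; ΣN' = 491.7 kN/m; ΣW sinα = 301.1 kN/m
Resisting = 214.1 + 491.7·tan31.6° = 214.1 + 302.5 = 516.5 kN/m
FS = 516.5 / 301.1 = 1.715

FS = 1.72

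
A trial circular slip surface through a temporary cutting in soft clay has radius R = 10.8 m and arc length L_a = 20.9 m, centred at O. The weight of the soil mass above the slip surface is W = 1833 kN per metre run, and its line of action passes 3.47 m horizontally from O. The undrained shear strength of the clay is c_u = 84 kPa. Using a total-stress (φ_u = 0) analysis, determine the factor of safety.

FS = 2.98

Taking moments about the centre O, the resisting moment is provided by the undrained shear strength acting along the arc:
M_R = c_u·L_a·R = 84·20.90·10.8 = 18960.5 kN·m/m
M_D = W·d = 1833·3.47 = 6360.5 kN·m/m
FS = M_R / M_D = 18960.5 / 6360.5 = 2.981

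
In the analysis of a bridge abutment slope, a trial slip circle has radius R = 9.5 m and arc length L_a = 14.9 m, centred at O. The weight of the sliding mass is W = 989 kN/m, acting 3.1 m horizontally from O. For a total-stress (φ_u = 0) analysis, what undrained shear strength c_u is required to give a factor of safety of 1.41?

FS = c_u·L_a·R / (W·d), so c_u = FS·W·d / (L_a·R).
c_u = 1.41·989·3.1 / (14.90·9.5) = 4322.9 / 141.55 = 30.54 kPa

c_u = 30.5 kPa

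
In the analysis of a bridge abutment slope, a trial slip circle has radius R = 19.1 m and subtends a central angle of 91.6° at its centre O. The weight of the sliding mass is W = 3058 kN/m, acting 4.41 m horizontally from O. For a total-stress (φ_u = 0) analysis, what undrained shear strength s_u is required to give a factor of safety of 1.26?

s_u = 29.1 kPa

FS = s_u·L_a·R / (W·d), so s_u = FS·W·d / (L_a·R).
Arc length L_a = R·θ = 19.1·(91.6°·π/180) = 19.1·1.5987 = 30.54 m
s_u = 1.26·3058·4.41 / (30.54·19.1) = 16992.1 / 583.23 = 29.13 kPa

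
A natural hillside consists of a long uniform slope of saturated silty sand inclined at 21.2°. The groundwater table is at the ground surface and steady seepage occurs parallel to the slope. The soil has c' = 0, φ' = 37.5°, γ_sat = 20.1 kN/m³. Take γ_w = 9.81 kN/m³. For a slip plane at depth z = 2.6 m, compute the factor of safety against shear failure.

With seepage parallel to the slope and the water table at the surface, the effective normal stress on the slip plane uses the buoyant unit weight γ' = γ_sat − γ_w while the driving shear stress uses γ_sat:
FS = [c' + γ' z cos²β tanφ'] / [γ_sat z sinβ cosβ]
(For c' = 0 this reduces to FS = (γ'/γ_sat)·tanφ'/tanβ.)
γ' = 20.1 − 9.81 = 10.29 kN/m³
Numerator = 0.0 + 10.29·2.6·cos²21.2°·tan37.5° = 0.0 + 10.29·2.6·0.8692·0.7673 = 17.844 kPa
Denominator = 20.1·2.6·sin21.2°·cos21.2° = 20.1·2.6·0.3616·0.9323 = 17.620 kPa
FS = 17.844 / 17.620 = 1.013

FS = 1.01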